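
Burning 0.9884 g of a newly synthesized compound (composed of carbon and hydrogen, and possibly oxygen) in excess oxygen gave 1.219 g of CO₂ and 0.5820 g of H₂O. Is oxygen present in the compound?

yes

mol C = 1.219 g CO₂ ÷ 44.009 g/mol = 0.027699 mol
mol H = 2 × 0.5820 g H₂O ÷ 18.015 g/mol = 0.064613 mol
C and H account for only 0.39782 g of the 0.9884 g sample; the remaining 0.59058 g must be oxygen.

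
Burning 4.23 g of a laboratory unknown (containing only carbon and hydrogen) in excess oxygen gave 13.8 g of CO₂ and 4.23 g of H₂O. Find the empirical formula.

mol C = 13.8 g CO₂ ÷ 44.009 g/mol = 0.3136 mol
mol H = 2 × 4.23 g H₂O ÷ 18.015 g/mol = 0.4696 mol
Divide by the smallest (0.3136 mol): C 1.000, H 1.498
Multiplying each by 2 gives whole numbers: C 2.00, H 3.00

C2H3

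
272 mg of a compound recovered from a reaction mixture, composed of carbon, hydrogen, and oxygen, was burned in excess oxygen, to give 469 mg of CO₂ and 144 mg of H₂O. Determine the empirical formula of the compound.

mol C = 0.469 g CO₂ ÷ 44.009 g/mol = 0.01066 mol
mol H = 2 × 0.144 g H₂O ÷ 18.015 g/mol = 0.01599 mol
mass O = 0.272 − (0.1280 + 0.01611) = 0.1279 g → mol O = 0.1279 ÷ 15.999 = 0.007993 mol
Divide by the smallest (0.007993 mol): C 1.333, H 2.000, O 1.000
Multiplying each by 3 gives whole numbers: C 4.00, H 6.00, O 3.00

C4H6O3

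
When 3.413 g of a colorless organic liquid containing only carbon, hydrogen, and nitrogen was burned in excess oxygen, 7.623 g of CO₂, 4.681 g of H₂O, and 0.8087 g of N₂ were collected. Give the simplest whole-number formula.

C3H9N

mol C = 7.623 g CO₂ ÷ 44.009 g/mol = 0.17321 mol
mol H = 2 × 4.681 g H₂O ÷ 18.015 g/mol = 0.51968 mol
mol N = 2 × 0.8087 g N₂ ÷ 28.014 g/mol = 0.057735 mol
Divide by the smallest (0.057735 mol): C 3.000, H 9.001, N 1.000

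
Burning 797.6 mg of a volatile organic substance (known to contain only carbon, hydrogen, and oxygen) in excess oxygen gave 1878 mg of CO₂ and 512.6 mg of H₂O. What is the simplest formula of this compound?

C3H4O

mol C = 1.878 g CO₂ ÷ 44.009 g/mol = 0.042673 mol
mol H = 2 × 0.5126 g H₂O ÷ 18.015 g/mol = 0.056908 mol
mass O = 0.7976 − (0.51255 + 0.057363) = 0.22769 g → mol O = 0.22769 ÷ 15.999 = 0.014232 mol
Divide by the smallest (0.014232 mol): C 2.998, H 3.999, O 1.000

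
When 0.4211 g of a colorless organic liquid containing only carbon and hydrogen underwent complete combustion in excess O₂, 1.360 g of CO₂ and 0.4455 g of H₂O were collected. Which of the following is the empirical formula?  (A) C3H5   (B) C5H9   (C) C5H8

(C) C5H8

mol C = 1.360 g CO₂ ÷ 44.009 g/mol = 0.030903 mol
mol H = 2 × 0.4455 g H₂O ÷ 18.015 g/mol = 0.049459 mol
Divide by the smallest (0.030903 mol): C 1.000, H 1.600
Multiplying each by 5 gives whole numbers: C 5.00, H 8.00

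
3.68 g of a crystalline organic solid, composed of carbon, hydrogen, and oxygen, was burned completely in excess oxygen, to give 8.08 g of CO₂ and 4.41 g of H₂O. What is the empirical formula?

C3H8O

mol C = 8.08 g CO₂ ÷ 44.009 g/mol = 0.1836 mol
mol H = 2 × 4.41 g H₂O ÷ 18.015 g/mol = 0.4896 mol
mass O = 3.68 − (2.205 + 0.4935) = 0.9813 g → mol O = 0.9813 ÷ 15.999 = 0.06133 mol
Divide by the smallest (0.06133 mol): C 2.993, H 7.982, O 1.000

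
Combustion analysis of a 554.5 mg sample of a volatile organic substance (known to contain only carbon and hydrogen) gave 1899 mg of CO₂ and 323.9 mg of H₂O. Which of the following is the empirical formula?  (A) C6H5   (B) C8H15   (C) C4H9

(A) C6H5

mol C = 1.899 g CO₂ ÷ 44.009 g/mol = 0.043150 mol
mol H = 2 × 0.3239 g H₂O ÷ 18.015 g/mol = 0.035959 mol
Divide by the smallest (0.035959 mol): C 1.200, H 1.000
Multiplying each by 5 gives whole numbers: C 6.00, H 5.00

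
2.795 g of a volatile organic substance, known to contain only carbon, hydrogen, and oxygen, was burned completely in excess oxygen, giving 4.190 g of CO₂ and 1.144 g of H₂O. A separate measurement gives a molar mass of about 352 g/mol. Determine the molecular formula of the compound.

mol C = 4.190 g CO₂ ÷ 44.009 g/mol = 0.095208 mol
mol H = 2 × 1.144 g H₂O ÷ 18.015 g/mol = 0.12701 mol
mass O = 2.795 − (1.1435 + 0.12802) = 1.5234 g → mol O = 1.5234 ÷ 15.999 = 0.095221 mol
Divide by the smallest (0.095208 mol): C 1.000, H 1.334, O 1.000
Multiplying each by 3 gives whole numbers: C 3.00, H 4.00, O 3.00
Empirical formula: C3H4O3
Empirical-formula mass = 88.06 g/mol; 352 ÷ 88.06 ≈ 4, so the molecular formula is C12H16O12.

C12H16O12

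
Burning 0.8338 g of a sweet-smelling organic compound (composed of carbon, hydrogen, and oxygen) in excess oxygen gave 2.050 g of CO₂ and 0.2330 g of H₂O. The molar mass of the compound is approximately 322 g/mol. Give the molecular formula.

mol C = 2.050 g CO₂ ÷ 44.009 g/mol = 0.046581 mol
mol H = 2 × 0.2330 g H₂O ÷ 18.015 g/mol = 0.025867 mol
mass O = 0.8338 − (0.55949 + 0.026074) = 0.24824 g → mol O = 0.24824 ÷ 15.999 = 0.015516 mol
Divide by the smallest (0.015516 mol): C 3.002, H 1.667, O 1.000
Multiplying each by 3 gives whole numbers: C 9.01, H 5.00, O 3.00
Empirical formula: C9H5O3
Empirical-formula mass = 161.14 g/mol; 322 ÷ 161.14 ≈ 2, so the molecular formula is C18H10O6.

C18H10O6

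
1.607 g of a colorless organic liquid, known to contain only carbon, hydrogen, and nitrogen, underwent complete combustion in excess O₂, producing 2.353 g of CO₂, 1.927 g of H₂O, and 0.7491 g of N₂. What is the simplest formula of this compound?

CH4N

mol C = 2.353 g CO₂ ÷ 44.009 g/mol = 0.053466 mol
mol H = 2 × 1.927 g H₂O ÷ 18.015 g/mol = 0.21393 mol
mol N = 2 × 0.7491 g N₂ ÷ 28.014 g/mol = 0.053480 mol
Divide by the smallest (0.053466 mol): C 1.000, H 4.001, N 1.000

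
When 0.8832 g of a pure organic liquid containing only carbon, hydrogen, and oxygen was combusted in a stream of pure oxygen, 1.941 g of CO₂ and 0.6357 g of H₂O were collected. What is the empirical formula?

mol C = 1.941 g CO₂ ÷ 44.009 g/mol = 0.044105 mol
mol H = 2 × 0.6357 g H₂O ÷ 18.015 g/mol = 0.070575 mol
mass O = 0.8832 − (0.52974 + 0.071139) = 0.28232 g → mol O = 0.28232 ÷ 15.999 = 0.017646 mol
Divide by the smallest (0.017646 mol): C 2.499, H 3.999, O 1.000
Multiplying each by 2 gives whole numbers: C 5.00, H 8.00, O 2.00

C5H8O2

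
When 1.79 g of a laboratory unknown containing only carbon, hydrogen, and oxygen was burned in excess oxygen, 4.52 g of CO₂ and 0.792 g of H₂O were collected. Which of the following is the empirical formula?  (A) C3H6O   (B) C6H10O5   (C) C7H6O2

mol C = 4.52 g CO₂ ÷ 44.009 g/mol = 0.1027 mol
mol H = 2 × 0.792 g H₂O ÷ 18.015 g/mol = 0.08793 mol
mass O = 1.79 − (1.234 + 0.08863) = 0.4678 g → mol O = 0.4678 ÷ 15.999 = 0.02924 mol
Divide by the smallest (0.02924 mol): C 3.513, H 3.007, O 1.000
Multiplying each by 2 gives whole numbers: C 7.03, H 6.01, O 2.00

(C) C7H6O2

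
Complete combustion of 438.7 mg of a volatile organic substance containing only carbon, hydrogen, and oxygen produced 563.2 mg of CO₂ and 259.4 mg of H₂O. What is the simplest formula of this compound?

mol C = 0.5632 g CO₂ ÷ 44.009 g/mol = 0.012797 mol
mol H = 2 × 0.2594 g H₂O ÷ 18.015 g/mol = 0.028798 mol
mass O = 0.4387 − (0.15371 + 0.029029) = 0.25596 g → mol O = 0.25596 ÷ 15.999 = 0.015999 mol
Divide by the smallest (0.012797 mol): C 1.000, H 2.250, O 1.250
Multiplying each by 4 gives whole numbers: C 4.00, H 9.00, O 5.00

C4H9O5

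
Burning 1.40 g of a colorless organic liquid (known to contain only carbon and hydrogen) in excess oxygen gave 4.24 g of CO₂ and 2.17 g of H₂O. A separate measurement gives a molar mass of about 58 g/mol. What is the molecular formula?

mol C = 4.24 g CO₂ ÷ 44.009 g/mol = 0.09634 mol
mol H = 2 × 2.17 g H₂O ÷ 18.015 g/mol = 0.2409 mol
Divide by the smallest (0.09634 mol): C 1.000, H 2.501
Multiplying each by 2 gives whole numbers: C 2.00, H 5.00
Empirical formula: C2H5
Empirical-formula mass = 29.06 g/mol; 58 ÷ 29.06 ≈ 2, so the molecular formula is C4H10.

C4H10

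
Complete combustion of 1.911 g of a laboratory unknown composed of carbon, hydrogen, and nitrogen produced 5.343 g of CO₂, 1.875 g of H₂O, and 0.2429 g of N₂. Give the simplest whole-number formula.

C7H12N

mol C = 5.343 g CO₂ ÷ 44.009 g/mol = 0.12141 mol
mol H = 2 × 1.875 g H₂O ÷ 18.015 g/mol = 0.20816 mol
mol N = 2 × 0.2429 g N₂ ÷ 28.014 g/mol = 0.017341 mol
Divide by the smallest (0.017341 mol): C 7.001, H 12.004, N 1.000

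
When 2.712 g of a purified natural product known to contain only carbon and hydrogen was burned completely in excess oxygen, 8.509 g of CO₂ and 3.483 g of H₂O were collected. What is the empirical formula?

mol C = 8.509 g CO₂ ÷ 44.009 g/mol = 0.19335 mol
mol H = 2 × 3.483 g H₂O ÷ 18.015 g/mol = 0.38668 mol
Divide by the smallest (0.19335 mol): C 1.000, H 2.000

CH2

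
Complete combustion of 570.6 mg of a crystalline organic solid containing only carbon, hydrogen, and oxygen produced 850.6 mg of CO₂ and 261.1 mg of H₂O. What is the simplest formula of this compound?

mol C = 0.8506 g CO₂ ÷ 44.009 g/mol = 0.019328 mol
mol H = 2 × 0.2611 g H₂O ÷ 18.015 g/mol = 0.028987 mol
mass O = 0.5706 − (0.23215 + 0.029219) = 0.30923 g → mol O = 0.30923 ÷ 15.999 = 0.019328 mol
Divide by the smallest (0.019328 mol): C 1.000, H 1.500, O 1.000
Multiplying each by 2 gives whole numbers: C 2.00, H 3.00, O 2.00

C2H3O2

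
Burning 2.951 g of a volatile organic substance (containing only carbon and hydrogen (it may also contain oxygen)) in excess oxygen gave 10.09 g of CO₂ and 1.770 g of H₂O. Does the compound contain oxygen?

no

mol C = 10.09 g CO₂ ÷ 44.009 g/mol = 0.22927 mol
mol H = 2 × 1.770 g H₂O ÷ 18.015 g/mol = 0.19650 mol
C and H together account for 2.9519 g — essentially the entire 2.951 g sample — so the compound contains no oxygen.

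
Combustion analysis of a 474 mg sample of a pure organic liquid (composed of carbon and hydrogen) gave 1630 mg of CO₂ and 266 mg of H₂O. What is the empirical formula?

mol C = 1.63 g CO₂ ÷ 44.009 g/mol = 0.03704 mol
mol H = 2 × 0.266 g H₂O ÷ 18.015 g/mol = 0.02953 mol
Divide by the smallest (0.02953 mol): C 1.254, H 1.000
Multiplying each by 4 gives whole numbers: C 5.02, H 4.00

C5H4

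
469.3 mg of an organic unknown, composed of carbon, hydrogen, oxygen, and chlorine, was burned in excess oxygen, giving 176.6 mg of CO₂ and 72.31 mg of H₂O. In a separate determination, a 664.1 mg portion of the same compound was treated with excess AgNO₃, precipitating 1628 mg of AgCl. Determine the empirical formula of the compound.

CH2Cl2O2

mol C = 0.1766 g CO₂ ÷ 44.009 g/mol = 0.0040128 mol
mol H = 2 × 0.07231 g H₂O ÷ 18.015 g/mol = 0.0080278 mol
From the AgCl data: mol Cl per gram of compound = (1.628 ÷ 143.318) ÷ 0.6641 = 0.017105 mol/g, so in the 0.4693 g combustion sample mol Cl = 0.0080273 mol
mass O = 0.4693 − (0.048198 + 0.0080920 + 0.28457) = 0.12844 g → mol O = 0.12844 ÷ 15.999 = 0.0080281 mol
Divide by the smallest (0.0040128 mol): C 1.000, H 2.001, Cl 2.000, O 2.001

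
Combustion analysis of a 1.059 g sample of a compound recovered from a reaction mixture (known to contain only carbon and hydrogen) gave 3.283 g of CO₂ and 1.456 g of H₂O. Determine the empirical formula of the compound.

C6H13

mol C = 3.283 g CO₂ ÷ 44.009 g/mol = 0.074598 mol
mol H = 2 × 1.456 g H₂O ÷ 18.015 g/mol = 0.16164 mol
Divide by the smallest (0.074598 mol): C 1.000, H 2.167
Multiplying each by 6 gives whole numbers: C 6.00, H 13.00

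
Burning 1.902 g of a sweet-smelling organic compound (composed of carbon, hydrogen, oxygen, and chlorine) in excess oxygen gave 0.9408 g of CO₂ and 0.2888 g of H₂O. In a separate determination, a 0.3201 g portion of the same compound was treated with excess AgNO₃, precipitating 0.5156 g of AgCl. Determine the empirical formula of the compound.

mol C = 0.9408 g CO₂ ÷ 44.009 g/mol = 0.021377 mol
mol H = 2 × 0.2888 g H₂O ÷ 18.015 g/mol = 0.032062 mol
From the AgCl data: mol Cl per gram of compound = (0.5156 ÷ 143.318) ÷ 0.3201 = 0.011239 mol/g, so in the 1.902 g combustion sample mol Cl = 0.021377 mol
mass O = 1.902 − (0.25676 + 0.032319 + 0.75780) = 0.85512 g → mol O = 0.85512 ÷ 15.999 = 0.053448 mol
Divide by the smallest (0.021377 mol): C 1.000, H 1.500, Cl 1.000, O 2.500
Multiplying each by 2 gives whole numbers: C 2.00, H 3.00, Cl 2.00, O 5.00

C2H3Cl2O5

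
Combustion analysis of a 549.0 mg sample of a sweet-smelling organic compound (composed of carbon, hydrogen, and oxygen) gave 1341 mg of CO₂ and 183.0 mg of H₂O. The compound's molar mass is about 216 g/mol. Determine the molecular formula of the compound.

mol C = 1.341 g CO₂ ÷ 44.009 g/mol = 0.030471 mol
mol H = 2 × 0.1830 g H₂O ÷ 18.015 g/mol = 0.020316 mol
mass O = 0.5490 − (0.36599 + 0.020479) = 0.16253 g → mol O = 0.16253 ÷ 15.999 = 0.010159 mol
Divide by the smallest (0.010159 mol): C 2.999, H 2.000, O 1.000
Empirical formula: C3H2O
Empirical-formula mass = 54.05 g/mol; 216 ÷ 54.05 ≈ 4, so the molecular formula is C12H8O4.

C12H8O4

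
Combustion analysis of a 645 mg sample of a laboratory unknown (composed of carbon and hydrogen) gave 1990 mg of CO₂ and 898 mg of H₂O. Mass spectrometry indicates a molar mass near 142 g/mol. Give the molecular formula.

mol C = 1.99 g CO₂ ÷ 44.009 g/mol = 0.04522 mol
mol H = 2 × 0.898 g H₂O ÷ 18.015 g/mol = 0.09969 mol
Divide by the smallest (0.04522 mol): C 1.000, H 2.205
Multiplying each by 5 gives whole numbers: C 5.00, H 11.02
Empirical formula: C5H11
Empirical-formula mass = 71.14 g/mol; 142 ÷ 71.14 ≈ 2, so the molecular formula is C10H22.

C10H22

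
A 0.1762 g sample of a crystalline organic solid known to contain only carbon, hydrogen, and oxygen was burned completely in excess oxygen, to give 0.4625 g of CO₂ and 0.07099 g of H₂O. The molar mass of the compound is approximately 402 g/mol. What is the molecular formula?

C24H18O6

mol C = 0.4625 g CO₂ ÷ 44.009 g/mol = 0.010509 mol
mol H = 2 × 0.07099 g H₂O ÷ 18.015 g/mol = 0.0078812 mol
mass O = 0.1762 − (0.12623 + 0.0079443) = 0.042030 g → mol O = 0.042030 ÷ 15.999 = 0.0026270 mol
Divide by the smallest (0.0026270 mol): C 4.000, H 3.000, O 1.000
Empirical formula: C4H3O
Empirical-formula mass = 67.07 g/mol; 402 ÷ 67.07 ≈ 6, so the molecular formula is C24H18O6.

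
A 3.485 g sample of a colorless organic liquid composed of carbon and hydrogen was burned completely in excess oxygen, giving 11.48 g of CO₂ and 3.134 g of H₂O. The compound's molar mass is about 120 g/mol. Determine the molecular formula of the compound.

C9H12

mol C = 11.48 g CO₂ ÷ 44.009 g/mol = 0.26086 mol
mol H = 2 × 3.134 g H₂O ÷ 18.015 g/mol = 0.34793 mol
Divide by the smallest (0.26086 mol): C 1.000, H 1.334
Multiplying each by 3 gives whole numbers: C 3.00, H 4.00
Empirical formula: C3H4
Empirical-formula mass = 40.06 g/mol; 120 ÷ 40.06 ≈ 3, so the molecular formula is C9H12.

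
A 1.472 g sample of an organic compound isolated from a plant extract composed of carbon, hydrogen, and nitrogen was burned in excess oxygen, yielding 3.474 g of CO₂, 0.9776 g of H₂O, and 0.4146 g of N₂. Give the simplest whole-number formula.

C8H11N3

mol C = 3.474 g CO₂ ÷ 44.009 g/mol = 0.078938 mol
mol H = 2 × 0.9776 g H₂O ÷ 18.015 g/mol = 0.10853 mol
mol N = 2 × 0.4146 g N₂ ÷ 28.014 g/mol = 0.029599 mol
Divide by the smallest (0.029599 mol): C 2.667, H 3.667, N 1.000
Multiplying each by 3 gives whole numbers: C 8.00, H 11.00, N 3.00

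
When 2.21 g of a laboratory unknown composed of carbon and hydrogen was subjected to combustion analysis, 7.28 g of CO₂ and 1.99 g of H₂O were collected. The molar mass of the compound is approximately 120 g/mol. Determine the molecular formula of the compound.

mol C = 7.28 g CO₂ ÷ 44.009 g/mol = 0.1654 mol
mol H = 2 × 1.99 g H₂O ÷ 18.015 g/mol = 0.2209 mol
Divide by the smallest (0.1654 mol): C 1.000, H 1.336
Multiplying each by 3 gives whole numbers: C 3.00, H 4.01
Empirical formula: C3H4
Empirical-formula mass = 40.06 g/mol; 120 ÷ 40.06 ≈ 3, so the molecular formula is C9H12.

C9H12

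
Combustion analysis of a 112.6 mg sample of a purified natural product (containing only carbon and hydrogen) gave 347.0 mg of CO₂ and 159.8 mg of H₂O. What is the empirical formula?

mol C = 0.3470 g CO₂ ÷ 44.009 g/mol = 0.0078848 mol
mol H = 2 × 0.1598 g H₂O ÷ 18.015 g/mol = 0.017741 mol
Divide by the smallest (0.0078848 mol): C 1.000, H 2.250
Multiplying each by 4 gives whole numbers: C 4.00, H 9.00

C4H9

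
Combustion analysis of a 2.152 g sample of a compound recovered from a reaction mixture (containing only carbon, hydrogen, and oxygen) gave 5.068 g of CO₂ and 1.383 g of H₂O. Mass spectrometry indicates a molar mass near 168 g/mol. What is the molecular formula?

C9H12O3

mol C = 5.068 g CO₂ ÷ 44.009 g/mol = 0.11516 mol
mol H = 2 × 1.383 g H₂O ÷ 18.015 g/mol = 0.15354 mol
mass O = 2.152 − (1.3832 + 0.15477) = 0.61407 g → mol O = 0.61407 ÷ 15.999 = 0.038382 mol
Divide by the smallest (0.038382 mol): C 3.000, H 4.000, O 1.000
Empirical formula: C3H4O
Empirical-formula mass = 56.06 g/mol; 168 ÷ 56.06 ≈ 3, so the molecular formula is C9H12O3.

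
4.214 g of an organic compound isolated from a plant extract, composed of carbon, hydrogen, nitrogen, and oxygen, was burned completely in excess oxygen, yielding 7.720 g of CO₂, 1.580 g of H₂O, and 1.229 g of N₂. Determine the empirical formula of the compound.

mol C = 7.720 g CO₂ ÷ 44.009 g/mol = 0.17542 mol
mol H = 2 × 1.580 g H₂O ÷ 18.015 g/mol = 0.17541 mol
mol N = 2 × 1.229 g N₂ ÷ 28.014 g/mol = 0.087742 mol
mass O = 4.214 − (2.1070 + 0.17681 + 1.2290) = 0.70123 g → mol O = 0.70123 ÷ 15.999 = 0.043830 mol
Divide by the smallest (0.043830 mol): C 4.002, H 4.002, N 2.002, O 1.000

C4H4N2O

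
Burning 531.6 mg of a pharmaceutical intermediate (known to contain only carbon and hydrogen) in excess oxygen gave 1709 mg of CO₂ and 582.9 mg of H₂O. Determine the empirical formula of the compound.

C3H5

mol C = 1.709 g CO₂ ÷ 44.009 g/mol = 0.038833 mol
mol H = 2 × 0.5829 g H₂O ÷ 18.015 g/mol = 0.064713 mol
Divide by the smallest (0.038833 mol): C 1.000, H 1.666
Multiplying each by 3 gives whole numbers: C 3.00, H 5.00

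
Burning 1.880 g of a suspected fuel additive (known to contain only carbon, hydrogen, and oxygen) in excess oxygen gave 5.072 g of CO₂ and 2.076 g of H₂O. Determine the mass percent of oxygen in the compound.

mol C = 5.072 g CO₂ ÷ 44.009 g/mol = 0.11525 mol
mol H = 2 × 2.076 g H₂O ÷ 18.015 g/mol = 0.23047 mol
mass O = 1.880 − (1.3843 + 0.23232) = 0.26342 g → mol O = 0.26342 ÷ 15.999 = 0.016465 mol
mass % O = 0.26342 g ÷ 1.880 g × 100%

14.01%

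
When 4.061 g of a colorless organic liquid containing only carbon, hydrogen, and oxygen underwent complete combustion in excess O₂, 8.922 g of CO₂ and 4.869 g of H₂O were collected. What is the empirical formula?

C3H8O

mol C = 8.922 g CO₂ ÷ 44.009 g/mol = 0.20273 mol
mol H = 2 × 4.869 g H₂O ÷ 18.015 g/mol = 0.54055 mol
mass O = 4.061 − (2.4350 + 0.54487) = 1.0811 g → mol O = 1.0811 ÷ 15.999 = 0.067574 mol
Divide by the smallest (0.067574 mol): C 3.000, H 7.999, O 1.000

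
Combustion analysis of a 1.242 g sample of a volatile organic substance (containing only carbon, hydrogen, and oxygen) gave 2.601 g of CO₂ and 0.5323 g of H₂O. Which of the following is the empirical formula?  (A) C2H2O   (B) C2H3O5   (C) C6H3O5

(A) C2H2O

mol C = 2.601 g CO₂ ÷ 44.009 g/mol = 0.059102 mol
mol H = 2 × 0.5323 g H₂O ÷ 18.015 g/mol = 0.059095 mol
mass O = 1.242 − (0.70987 + 0.059568) = 0.47256 g → mol O = 0.47256 ÷ 15.999 = 0.029537 mol
Divide by the smallest (0.029537 mol): C 2.001, H 2.001, O 1.000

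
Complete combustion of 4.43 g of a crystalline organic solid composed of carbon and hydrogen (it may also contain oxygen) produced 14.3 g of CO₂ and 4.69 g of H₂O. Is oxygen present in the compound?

mol C = 14.3 g CO₂ ÷ 44.009 g/mol = 0.3249 mol
mol H = 2 × 4.69 g H₂O ÷ 18.015 g/mol = 0.5207 mol
C and H together account for 4.428 g — essentially the entire 4.43 g sample — so the compound contains no oxygen.

no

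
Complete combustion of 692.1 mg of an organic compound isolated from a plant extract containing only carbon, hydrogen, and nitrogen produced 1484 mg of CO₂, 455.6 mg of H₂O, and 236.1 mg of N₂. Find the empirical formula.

C2H3N

mol C = 1.484 g CO₂ ÷ 44.009 g/mol = 0.033720 mol
mol H = 2 × 0.4556 g H₂O ÷ 18.015 g/mol = 0.050580 mol
mol N = 2 × 0.2361 g N₂ ÷ 28.014 g/mol = 0.016856 mol
Divide by the smallest (0.016856 mol): C 2.001, H 3.001, N 1.000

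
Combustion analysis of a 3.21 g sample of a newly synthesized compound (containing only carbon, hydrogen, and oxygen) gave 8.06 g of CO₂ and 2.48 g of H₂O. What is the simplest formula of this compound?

C4H6O

mol C = 8.06 g CO₂ ÷ 44.009 g/mol = 0.1831 mol
mol H = 2 × 2.48 g H₂O ÷ 18.015 g/mol = 0.2753 mol
mass O = 3.21 − (2.200 + 0.2775) = 0.7327 g → mol O = 0.7327 ÷ 15.999 = 0.04580 mol
Divide by the smallest (0.04580 mol): C 3.999, H 6.012, O 1.000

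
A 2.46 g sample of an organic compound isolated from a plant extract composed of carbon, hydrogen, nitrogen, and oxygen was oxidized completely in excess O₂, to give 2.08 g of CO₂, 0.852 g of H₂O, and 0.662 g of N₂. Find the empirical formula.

mol C = 2.08 g CO₂ ÷ 44.009 g/mol = 0.04726 mol
mol H = 2 × 0.852 g H₂O ÷ 18.015 g/mol = 0.09459 mol
mol N = 2 × 0.662 g N₂ ÷ 28.014 g/mol = 0.04726 mol
mass O = 2.46 − (0.5677 + 0.09534 + 0.6620) = 1.135 g → mol O = 1.135 ÷ 15.999 = 0.07094 mol
Divide by the smallest (0.04726 mol): C 1.000, H 2.001, N 1.000, O 1.501
Multiplying each by 2 gives whole numbers: C 2.00, H 4.00, N 2.00, O 3.00

C2H4N2O3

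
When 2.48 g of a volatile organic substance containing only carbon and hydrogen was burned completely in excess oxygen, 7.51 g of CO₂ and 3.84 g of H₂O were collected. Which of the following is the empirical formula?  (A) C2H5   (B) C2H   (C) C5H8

(A) C2H5

mol C = 7.51 g CO₂ ÷ 44.009 g/mol = 0.1706 mol
mol H = 2 × 3.84 g H₂O ÷ 18.015 g/mol = 0.4263 mol
Divide by the smallest (0.1706 mol): C 1.000, H 2.498
Multiplying each by 2 gives whole numbers: C 2.00, H 5.00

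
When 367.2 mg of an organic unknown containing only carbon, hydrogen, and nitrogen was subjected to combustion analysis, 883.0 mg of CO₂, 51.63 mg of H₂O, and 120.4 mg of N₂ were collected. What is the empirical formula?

mol C = 0.8830 g CO₂ ÷ 44.009 g/mol = 0.020064 mol
mol H = 2 × 0.05163 g H₂O ÷ 18.015 g/mol = 0.0057319 mol
mol N = 2 × 0.1204 g N₂ ÷ 28.014 g/mol = 0.0085957 mol
Divide by the smallest (0.0057319 mol): C 3.500, H 1.000, N 1.500
Multiplying each by 2 gives whole numbers: C 7.00, H 2.00, N 3.00

C7H2N3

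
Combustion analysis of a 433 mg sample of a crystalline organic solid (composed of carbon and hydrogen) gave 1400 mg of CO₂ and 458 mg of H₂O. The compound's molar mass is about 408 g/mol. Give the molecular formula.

mol C = 1.40 g CO₂ ÷ 44.009 g/mol = 0.03181 mol
mol H = 2 × 0.458 g H₂O ÷ 18.015 g/mol = 0.05085 mol
Divide by the smallest (0.03181 mol): C 1.000, H 1.598
Multiplying each by 5 gives whole numbers: C 5.00, H 7.99
Empirical formula: C5H8
Empirical-formula mass = 68.12 g/mol; 408 ÷ 68.12 ≈ 6, so the molecular formula is C30H48.

C30H48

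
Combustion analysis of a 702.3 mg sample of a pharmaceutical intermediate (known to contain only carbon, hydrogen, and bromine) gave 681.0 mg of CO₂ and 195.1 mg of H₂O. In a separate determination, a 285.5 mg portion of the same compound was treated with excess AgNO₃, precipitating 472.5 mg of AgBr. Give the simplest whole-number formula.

mol C = 0.6810 g CO₂ ÷ 44.009 g/mol = 0.015474 mol
mol H = 2 × 0.1951 g H₂O ÷ 18.015 g/mol = 0.021660 mol
From the AgBr data: mol Br per gram of compound = (0.4725 ÷ 187.772) ÷ 0.2855 = 0.0088138 mol/g, so in the 0.7023 g combustion sample mol Br = 0.0061900 mol
Divide by the smallest (0.0061900 mol): C 2.500, H 3.499, Br 1.000
Multiplying each by 2 gives whole numbers: C 5.00, H 7.00, Br 2.00

C5H7Br2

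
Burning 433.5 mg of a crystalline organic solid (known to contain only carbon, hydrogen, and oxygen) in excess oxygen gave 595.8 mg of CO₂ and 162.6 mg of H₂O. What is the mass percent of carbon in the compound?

mol C = 0.5958 g CO₂ ÷ 44.009 g/mol = 0.013538 mol
mol H = 2 × 0.1626 g H₂O ÷ 18.015 g/mol = 0.018052 mol
mass O = 0.4335 − (0.16261 + 0.018196) = 0.25270 g → mol O = 0.25270 ÷ 15.999 = 0.015795 mol
mass % C = 0.16261 g ÷ 0.4335 g × 100%

37.51%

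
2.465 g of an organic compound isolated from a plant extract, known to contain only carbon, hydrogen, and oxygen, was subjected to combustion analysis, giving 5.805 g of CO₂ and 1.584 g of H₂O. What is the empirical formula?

mol C = 5.805 g CO₂ ÷ 44.009 g/mol = 0.13190 mol
mol H = 2 × 1.584 g H₂O ÷ 18.015 g/mol = 0.17585 mol
mass O = 2.465 − (1.5843 + 0.17726) = 0.70343 g → mol O = 0.70343 ÷ 15.999 = 0.043967 mol
Divide by the smallest (0.043967 mol): C 3.000, H 4.000, O 1.000

C3H4O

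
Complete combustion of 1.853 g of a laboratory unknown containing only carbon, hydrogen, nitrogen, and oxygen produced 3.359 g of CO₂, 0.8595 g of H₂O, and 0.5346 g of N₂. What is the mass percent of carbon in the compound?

49.47%

mol C = 3.359 g CO₂ ÷ 44.009 g/mol = 0.076325 mol
mol H = 2 × 0.8595 g H₂O ÷ 18.015 g/mol = 0.095420 mol
mol N = 2 × 0.5346 g N₂ ÷ 28.014 g/mol = 0.038167 mol
mass O = 1.853 − (0.91674 + 0.096184 + 0.53460) = 0.30547 g → mol O = 0.30547 ÷ 15.999 = 0.019093 mol
mass % C = 0.91674 g ÷ 1.853 g × 100%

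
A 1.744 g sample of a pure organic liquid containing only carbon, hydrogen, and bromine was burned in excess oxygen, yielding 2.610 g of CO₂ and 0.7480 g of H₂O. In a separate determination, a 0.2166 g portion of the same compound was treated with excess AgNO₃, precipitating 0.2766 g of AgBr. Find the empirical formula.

C5H7Br

mol C = 2.610 g CO₂ ÷ 44.009 g/mol = 0.059306 mol
mol H = 2 × 0.7480 g H₂O ÷ 18.015 g/mol = 0.083042 mol
From the AgBr data: mol Br per gram of compound = (0.2766 ÷ 187.772) ÷ 0.2166 = 0.0068008 mol/g, so in the 1.744 g combustion sample mol Br = 0.011861 mol
Divide by the smallest (0.011861 mol): C 5.000, H 7.001, Br 1.000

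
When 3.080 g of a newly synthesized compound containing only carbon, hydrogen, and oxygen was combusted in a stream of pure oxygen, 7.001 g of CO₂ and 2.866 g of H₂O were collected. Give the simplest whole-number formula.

C3H6O

mol C = 7.001 g CO₂ ÷ 44.009 g/mol = 0.15908 mol
mol H = 2 × 2.866 g H₂O ÷ 18.015 g/mol = 0.31818 mol
mass O = 3.080 − (1.9107 + 0.32072) = 0.84855 g → mol O = 0.84855 ÷ 15.999 = 0.053038 mol
Divide by the smallest (0.053038 mol): C 2.999, H 5.999, O 1.000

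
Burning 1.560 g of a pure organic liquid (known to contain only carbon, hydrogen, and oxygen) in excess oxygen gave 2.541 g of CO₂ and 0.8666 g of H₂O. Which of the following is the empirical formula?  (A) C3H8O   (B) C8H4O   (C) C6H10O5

mol C = 2.541 g CO₂ ÷ 44.009 g/mol = 0.057738 mol
mol H = 2 × 0.8666 g H₂O ÷ 18.015 g/mol = 0.096209 mol
mass O = 1.560 − (0.69349 + 0.096978) = 0.76953 g → mol O = 0.76953 ÷ 15.999 = 0.048099 mol
Divide by the smallest (0.048099 mol): C 1.200, H 2.000, O 1.000
Multiplying each by 5 gives whole numbers: C 6.00, H 10.00, O 5.00

(C) C6H10O5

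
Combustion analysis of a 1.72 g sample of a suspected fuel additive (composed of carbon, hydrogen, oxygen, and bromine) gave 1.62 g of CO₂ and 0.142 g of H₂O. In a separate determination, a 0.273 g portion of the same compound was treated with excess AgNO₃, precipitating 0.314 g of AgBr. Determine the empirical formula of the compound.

C7H3Br2O5

mol C = 1.62 g CO₂ ÷ 44.009 g/mol = 0.03681 mol
mol H = 2 × 0.142 g H₂O ÷ 18.015 g/mol = 0.01576 mol
From the AgBr data: mol Br per gram of compound = (0.314 ÷ 187.772) ÷ 0.273 = 0.006125 mol/g, so in the 1.72 g combustion sample mol Br = 0.01054 mol
mass O = 1.72 − (0.4421 + 0.01589 + 0.8418) = 0.4201 g → mol O = 0.4201 ÷ 15.999 = 0.02626 mol
Divide by the smallest (0.01054 mol): C 3.494, H 1.496, Br 1.000, O 2.492
Multiplying each by 2 gives whole numbers: C 6.99, H 2.99, Br 2.00, O 4.98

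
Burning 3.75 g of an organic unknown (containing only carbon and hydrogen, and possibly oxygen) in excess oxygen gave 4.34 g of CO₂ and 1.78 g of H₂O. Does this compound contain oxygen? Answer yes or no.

mol C = 4.34 g CO₂ ÷ 44.009 g/mol = 0.09862 mol
mol H = 2 × 1.78 g H₂O ÷ 18.015 g/mol = 0.1976 mol
C and H account for only 1.384 g of the 3.75 g sample; the remaining 2.366 g must be oxygen.

yes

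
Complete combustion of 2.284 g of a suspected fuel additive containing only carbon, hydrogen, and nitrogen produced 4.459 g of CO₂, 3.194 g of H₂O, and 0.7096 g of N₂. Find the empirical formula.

C2H7N

mol C = 4.459 g CO₂ ÷ 44.009 g/mol = 0.10132 mol
mol H = 2 × 3.194 g H₂O ÷ 18.015 g/mol = 0.35459 mol
mol N = 2 × 0.7096 g N₂ ÷ 28.014 g/mol = 0.050660 mol
Divide by the smallest (0.050660 mol): C 2.000, H 6.999, N 1.000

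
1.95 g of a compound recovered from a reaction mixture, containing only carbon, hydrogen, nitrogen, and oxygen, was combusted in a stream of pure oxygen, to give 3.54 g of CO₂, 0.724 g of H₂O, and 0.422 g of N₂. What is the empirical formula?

mol C = 3.54 g CO₂ ÷ 44.009 g/mol = 0.08044 mol
mol H = 2 × 0.724 g H₂O ÷ 18.015 g/mol = 0.08038 mol
mol N = 2 × 0.422 g N₂ ÷ 28.014 g/mol = 0.03013 mol
mass O = 1.95 − (0.9661 + 0.08102 + 0.4220) = 0.4808 g → mol O = 0.4808 ÷ 15.999 = 0.03005 mol
Divide by the smallest (0.03005 mol): C 2.676, H 2.674, N 1.002, O 1.000
Multiplying each by 3 gives whole numbers: C 8.03, H 8.02, N 3.01, O 3.00

C8H8N3O3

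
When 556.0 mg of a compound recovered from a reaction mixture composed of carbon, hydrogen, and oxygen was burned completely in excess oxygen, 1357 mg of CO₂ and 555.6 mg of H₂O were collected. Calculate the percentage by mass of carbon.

66.61%

mol C = 1.357 g CO₂ ÷ 44.009 g/mol = 0.030835 mol
mol H = 2 × 0.5556 g H₂O ÷ 18.015 g/mol = 0.061682 mol
mass O = 0.5560 − (0.37035 + 0.062175) = 0.12347 g → mol O = 0.12347 ÷ 15.999 = 0.0077174 mol
mass % C = 0.37035 g ÷ 0.5560 g × 100%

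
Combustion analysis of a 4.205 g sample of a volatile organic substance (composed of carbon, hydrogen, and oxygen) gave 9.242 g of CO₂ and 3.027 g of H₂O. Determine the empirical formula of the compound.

C5H8O2

mol C = 9.242 g CO₂ ÷ 44.009 g/mol = 0.21000 mol
mol H = 2 × 3.027 g H₂O ÷ 18.015 g/mol = 0.33605 mol
mass O = 4.205 − (2.5223 + 0.33874) = 1.3439 g → mol O = 1.3439 ÷ 15.999 = 0.084000 mol
Divide by the smallest (0.084000 mol): C 2.500, H 4.001, O 1.000
Multiplying each by 2 gives whole numbers: C 5.00, H 8.00, O 2.00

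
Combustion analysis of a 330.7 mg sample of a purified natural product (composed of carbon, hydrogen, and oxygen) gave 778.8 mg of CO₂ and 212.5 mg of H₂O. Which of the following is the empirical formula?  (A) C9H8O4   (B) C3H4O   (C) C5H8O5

mol C = 0.7788 g CO₂ ÷ 44.009 g/mol = 0.017696 mol
mol H = 2 × 0.2125 g H₂O ÷ 18.015 g/mol = 0.023591 mol
mass O = 0.3307 − (0.21255 + 0.023780) = 0.094369 g → mol O = 0.094369 ÷ 15.999 = 0.0058984 mol
Divide by the smallest (0.0058984 mol): C 3.000, H 4.000, O 1.000

(B) C3H4O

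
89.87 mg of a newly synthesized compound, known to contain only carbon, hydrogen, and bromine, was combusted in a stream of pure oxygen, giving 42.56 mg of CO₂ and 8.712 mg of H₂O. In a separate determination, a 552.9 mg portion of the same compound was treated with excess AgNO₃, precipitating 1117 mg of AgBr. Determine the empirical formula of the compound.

CHBr

mol C = 0.04256 g CO₂ ÷ 44.009 g/mol = 0.00096707 mol
mol H = 2 × 0.008712 g H₂O ÷ 18.015 g/mol = 0.00096719 mol
From the AgBr data: mol Br per gram of compound = (1.117 ÷ 187.772) ÷ 0.5529 = 0.010759 mol/g, so in the 0.08987 g combustion sample mol Br = 0.00096692 mol
Divide by the smallest (0.00096692 mol): C 1.000, H 1.000, Br 1.000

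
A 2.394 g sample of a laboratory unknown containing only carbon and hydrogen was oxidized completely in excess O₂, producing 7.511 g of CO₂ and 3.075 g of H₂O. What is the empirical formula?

mol C = 7.511 g CO₂ ÷ 44.009 g/mol = 0.17067 mol
mol H = 2 × 3.075 g H₂O ÷ 18.015 g/mol = 0.34138 mol
Divide by the smallest (0.17067 mol): C 1.000, H 2.000

CH2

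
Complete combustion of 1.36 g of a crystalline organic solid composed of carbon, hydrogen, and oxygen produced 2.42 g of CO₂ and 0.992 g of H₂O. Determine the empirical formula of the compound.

mol C = 2.42 g CO₂ ÷ 44.009 g/mol = 0.05499 mol
mol H = 2 × 0.992 g H₂O ÷ 18.015 g/mol = 0.1101 mol
mass O = 1.36 − (0.6605 + 0.1110) = 0.5885 g → mol O = 0.5885 ÷ 15.999 = 0.03678 mol
Divide by the smallest (0.03678 mol): C 1.495, H 2.994, O 1.000
Multiplying each by 2 gives whole numbers: C 2.99, H 5.99, O 2.00

C3H6O2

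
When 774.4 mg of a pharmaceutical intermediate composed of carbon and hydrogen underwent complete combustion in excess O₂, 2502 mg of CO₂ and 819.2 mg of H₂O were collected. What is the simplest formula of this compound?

C5H8

mol C = 2.502 g CO₂ ÷ 44.009 g/mol = 0.056852 mol
mol H = 2 × 0.8192 g H₂O ÷ 18.015 g/mol = 0.090946 mol
Divide by the smallest (0.056852 mol): C 1.000, H 1.600
Multiplying each by 5 gives whole numbers: C 5.00, H 8.00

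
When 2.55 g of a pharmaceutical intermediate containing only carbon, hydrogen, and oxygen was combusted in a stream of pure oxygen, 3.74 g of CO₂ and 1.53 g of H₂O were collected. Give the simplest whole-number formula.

mol C = 3.74 g CO₂ ÷ 44.009 g/mol = 0.08498 mol
mol H = 2 × 1.53 g H₂O ÷ 18.015 g/mol = 0.1699 mol
mass O = 2.55 − (1.021 + 0.1712) = 1.358 g → mol O = 1.358 ÷ 15.999 = 0.08488 mol
Divide by the smallest (0.08488 mol): C 1.001, H 2.001, O 1.000

CH2O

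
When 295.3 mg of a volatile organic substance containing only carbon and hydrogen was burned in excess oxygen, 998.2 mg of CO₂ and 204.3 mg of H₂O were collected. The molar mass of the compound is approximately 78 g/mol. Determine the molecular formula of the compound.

C6H6

mol C = 0.9982 g CO₂ ÷ 44.009 g/mol = 0.022682 mol
mol H = 2 × 0.2043 g H₂O ÷ 18.015 g/mol = 0.022681 mol
Divide by the smallest (0.022681 mol): C 1.000, H 1.000
Empirical formula: CH
Empirical-formula mass = 13.02 g/mol; 78 ÷ 13.02 ≈ 6, so the molecular formula is C6H6.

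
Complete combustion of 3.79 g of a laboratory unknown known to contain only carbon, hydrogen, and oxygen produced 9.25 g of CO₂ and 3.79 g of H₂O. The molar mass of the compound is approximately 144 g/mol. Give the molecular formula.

mol C = 9.25 g CO₂ ÷ 44.009 g/mol = 0.2102 mol
mol H = 2 × 3.79 g H₂O ÷ 18.015 g/mol = 0.4208 mol
mass O = 3.79 − (2.525 + 0.4241) = 0.8414 g → mol O = 0.8414 ÷ 15.999 = 0.05259 mol
Divide by the smallest (0.05259 mol): C 3.997, H 8.001, O 1.000
Empirical formula: C4H8O
Empirical-formula mass = 72.11 g/mol; 144 ÷ 72.11 ≈ 2, so the molecular formula is C8H16O2.

C8H16O2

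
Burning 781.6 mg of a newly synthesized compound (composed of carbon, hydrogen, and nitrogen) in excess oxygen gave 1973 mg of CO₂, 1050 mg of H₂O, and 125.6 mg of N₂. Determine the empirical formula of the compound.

C5H13N

mol C = 1.973 g CO₂ ÷ 44.009 g/mol = 0.044832 mol
mol H = 2 × 1.050 g H₂O ÷ 18.015 g/mol = 0.11657 mol
mol N = 2 × 0.1256 g N₂ ÷ 28.014 g/mol = 0.0089669 mol
Divide by the smallest (0.0089669 mol): C 5.000, H 13.000, N 1.000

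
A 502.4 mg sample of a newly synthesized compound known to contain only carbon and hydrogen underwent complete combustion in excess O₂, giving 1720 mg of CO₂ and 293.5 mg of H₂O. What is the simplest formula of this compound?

C6H5

mol C = 1.720 g CO₂ ÷ 44.009 g/mol = 0.039083 mol
mol H = 2 × 0.2935 g H₂O ÷ 18.015 g/mol = 0.032584 mol
Divide by the smallest (0.032584 mol): C 1.199, H 1.000
Multiplying each by 5 gives whole numbers: C 6.00, H 5.00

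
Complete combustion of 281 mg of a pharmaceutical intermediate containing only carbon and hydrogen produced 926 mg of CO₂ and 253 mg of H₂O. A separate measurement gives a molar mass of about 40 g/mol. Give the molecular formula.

C3H4

mol C = 0.926 g CO₂ ÷ 44.009 g/mol = 0.02104 mol
mol H = 2 × 0.253 g H₂O ÷ 18.015 g/mol = 0.02809 mol
Divide by the smallest (0.02104 mol): C 1.000, H 1.335
Multiplying each by 3 gives whole numbers: C 3.00, H 4.00
Empirical formula: C3H4
Empirical-formula mass = 40.06 g/mol; 40 ÷ 40.06 ≈ 1, so the molecular formula is C3H4.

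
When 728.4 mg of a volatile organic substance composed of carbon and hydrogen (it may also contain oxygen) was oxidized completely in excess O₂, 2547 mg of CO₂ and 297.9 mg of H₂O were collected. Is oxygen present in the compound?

no

mol C = 2.547 g CO₂ ÷ 44.009 g/mol = 0.057875 mol
mol H = 2 × 0.2979 g H₂O ÷ 18.015 g/mol = 0.033072 mol
C and H together account for 0.72847 g — essentially the entire 0.7284 g sample — so the compound contains no oxygen.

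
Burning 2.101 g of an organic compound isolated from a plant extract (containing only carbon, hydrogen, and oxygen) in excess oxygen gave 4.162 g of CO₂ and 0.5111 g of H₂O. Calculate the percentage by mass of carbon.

54.06%

mol C = 4.162 g CO₂ ÷ 44.009 g/mol = 0.094572 mol
mol H = 2 × 0.5111 g H₂O ÷ 18.015 g/mol = 0.056742 mol
mass O = 2.101 − (1.1359 + 0.057196) = 0.90791 g → mol O = 0.90791 ÷ 15.999 = 0.056748 mol
mass % C = 1.1359 g ÷ 2.101 g × 100%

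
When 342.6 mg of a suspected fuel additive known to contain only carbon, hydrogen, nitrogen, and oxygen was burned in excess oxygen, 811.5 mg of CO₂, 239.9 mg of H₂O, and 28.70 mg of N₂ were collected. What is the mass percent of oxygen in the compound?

mol C = 0.8115 g CO₂ ÷ 44.009 g/mol = 0.018439 mol
mol H = 2 × 0.2399 g H₂O ÷ 18.015 g/mol = 0.026633 mol
mol N = 2 × 0.02870 g N₂ ÷ 28.014 g/mol = 0.0020490 mol
mass O = 0.3426 − (0.22148 + 0.026846 + 0.028700) = 0.065578 g → mol O = 0.065578 ÷ 15.999 = 0.0040989 mol
mass % O = 0.065578 g ÷ 0.3426 g × 100%

19.14%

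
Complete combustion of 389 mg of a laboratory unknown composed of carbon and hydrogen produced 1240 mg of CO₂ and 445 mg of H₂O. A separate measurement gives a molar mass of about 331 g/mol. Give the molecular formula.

C24H42

mol C = 1.24 g CO₂ ÷ 44.009 g/mol = 0.02818 mol
mol H = 2 × 0.445 g H₂O ÷ 18.015 g/mol = 0.04940 mol
Divide by the smallest (0.02818 mol): C 1.000, H 1.753
Multiplying each by 4 gives whole numbers: C 4.00, H 7.01
Empirical formula: C4H7
Empirical-formula mass = 55.10 g/mol; 331 ÷ 55.10 ≈ 6, so the molecular formula is C24H42.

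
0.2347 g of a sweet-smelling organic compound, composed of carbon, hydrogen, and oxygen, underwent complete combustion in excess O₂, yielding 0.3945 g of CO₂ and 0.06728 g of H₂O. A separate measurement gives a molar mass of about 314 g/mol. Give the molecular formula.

C12H10O10

mol C = 0.3945 g CO₂ ÷ 44.009 g/mol = 0.0089641 mol
mol H = 2 × 0.06728 g H₂O ÷ 18.015 g/mol = 0.0074693 mol
mass O = 0.2347 − (0.10767 + 0.0075291) = 0.11950 g → mol O = 0.11950 ÷ 15.999 = 0.0074694 mol
Divide by the smallest (0.0074693 mol): C 1.200, H 1.000, O 1.000
Multiplying each by 5 gives whole numbers: C 6.00, H 5.00, O 5.00
Empirical formula: C6H5O5
Empirical-formula mass = 157.10 g/mol; 314 ÷ 157.10 ≈ 2, so the molecular formula is C12H10O10.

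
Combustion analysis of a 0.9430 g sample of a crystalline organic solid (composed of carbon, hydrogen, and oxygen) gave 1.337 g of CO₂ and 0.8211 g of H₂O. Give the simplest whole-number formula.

CH3O

mol C = 1.337 g CO₂ ÷ 44.009 g/mol = 0.030380 mol
mol H = 2 × 0.8211 g H₂O ÷ 18.015 g/mol = 0.091157 mol
mass O = 0.9430 − (0.36490 + 0.091887) = 0.48622 g → mol O = 0.48622 ÷ 15.999 = 0.030390 mol
Divide by the smallest (0.030380 mol): C 1.000, H 3.001, O 1.000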